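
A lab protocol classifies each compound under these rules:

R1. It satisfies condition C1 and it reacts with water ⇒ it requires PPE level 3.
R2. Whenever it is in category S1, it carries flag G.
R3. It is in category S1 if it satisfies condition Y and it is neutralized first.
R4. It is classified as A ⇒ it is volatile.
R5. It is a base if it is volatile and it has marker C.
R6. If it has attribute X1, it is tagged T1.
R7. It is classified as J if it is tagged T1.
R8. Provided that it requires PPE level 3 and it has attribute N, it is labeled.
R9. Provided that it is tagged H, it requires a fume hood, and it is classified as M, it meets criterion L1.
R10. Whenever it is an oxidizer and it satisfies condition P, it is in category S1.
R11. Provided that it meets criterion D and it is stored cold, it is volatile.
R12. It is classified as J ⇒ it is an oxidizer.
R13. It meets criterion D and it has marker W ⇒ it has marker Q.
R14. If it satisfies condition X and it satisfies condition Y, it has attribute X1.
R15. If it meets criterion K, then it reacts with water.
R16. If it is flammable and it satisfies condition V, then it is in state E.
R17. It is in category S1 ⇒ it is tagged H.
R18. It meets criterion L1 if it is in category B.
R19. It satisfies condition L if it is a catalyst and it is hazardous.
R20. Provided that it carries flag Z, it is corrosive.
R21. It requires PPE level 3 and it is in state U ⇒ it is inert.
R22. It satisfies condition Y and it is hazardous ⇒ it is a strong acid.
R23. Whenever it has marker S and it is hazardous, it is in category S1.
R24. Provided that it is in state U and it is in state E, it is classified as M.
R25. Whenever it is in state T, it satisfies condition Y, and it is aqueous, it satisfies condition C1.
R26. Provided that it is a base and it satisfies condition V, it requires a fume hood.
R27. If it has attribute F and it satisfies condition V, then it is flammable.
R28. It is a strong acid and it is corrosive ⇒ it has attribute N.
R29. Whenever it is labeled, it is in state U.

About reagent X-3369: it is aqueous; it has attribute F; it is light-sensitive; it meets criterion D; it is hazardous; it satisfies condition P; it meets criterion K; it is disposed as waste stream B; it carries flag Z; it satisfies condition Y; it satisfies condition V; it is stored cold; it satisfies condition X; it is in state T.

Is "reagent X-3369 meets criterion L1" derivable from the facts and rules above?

Forward chaining from the given facts derives: is volatile, has attribute X1, reacts with water, is corrosive, is a strong acid, satisfies condition C1, is flammable, has attribute N, requires PPE level 3, is tagged T1, is classified as J, is labeled, is an oxidizer, is in state E, is in state U, is in category S1, is tagged H, is inert, is classified as M, carries flag G.
Rules concluding "it meets criterion L1": R9 needs "it requires a fume hood"; R18 needs "it is in category B" — none of these are established.

No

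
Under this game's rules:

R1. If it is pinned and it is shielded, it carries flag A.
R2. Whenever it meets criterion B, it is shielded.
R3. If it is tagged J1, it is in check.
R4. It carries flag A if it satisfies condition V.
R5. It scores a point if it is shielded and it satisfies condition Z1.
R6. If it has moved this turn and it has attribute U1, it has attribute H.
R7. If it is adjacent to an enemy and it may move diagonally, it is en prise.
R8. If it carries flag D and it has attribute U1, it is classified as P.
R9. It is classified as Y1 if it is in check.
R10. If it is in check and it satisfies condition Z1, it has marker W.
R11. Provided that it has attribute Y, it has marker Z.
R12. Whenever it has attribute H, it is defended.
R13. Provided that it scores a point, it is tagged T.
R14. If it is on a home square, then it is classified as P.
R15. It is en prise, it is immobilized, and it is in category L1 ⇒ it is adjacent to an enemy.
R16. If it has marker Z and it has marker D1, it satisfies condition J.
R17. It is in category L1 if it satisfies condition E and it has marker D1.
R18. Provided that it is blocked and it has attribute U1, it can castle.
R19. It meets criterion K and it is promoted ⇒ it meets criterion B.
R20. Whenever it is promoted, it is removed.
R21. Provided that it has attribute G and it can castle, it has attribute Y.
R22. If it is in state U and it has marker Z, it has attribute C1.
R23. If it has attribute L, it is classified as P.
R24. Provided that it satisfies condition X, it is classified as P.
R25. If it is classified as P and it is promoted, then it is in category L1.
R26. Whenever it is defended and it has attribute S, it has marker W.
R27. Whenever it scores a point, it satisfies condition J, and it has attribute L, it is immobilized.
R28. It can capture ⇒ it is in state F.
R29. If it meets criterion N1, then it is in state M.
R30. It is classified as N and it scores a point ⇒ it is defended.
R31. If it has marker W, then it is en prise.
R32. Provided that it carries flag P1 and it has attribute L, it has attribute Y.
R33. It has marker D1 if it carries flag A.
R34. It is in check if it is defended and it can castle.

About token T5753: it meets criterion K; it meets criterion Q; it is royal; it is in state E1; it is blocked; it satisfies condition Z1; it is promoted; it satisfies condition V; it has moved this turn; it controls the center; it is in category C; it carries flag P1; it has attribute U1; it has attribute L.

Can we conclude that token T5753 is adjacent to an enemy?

By R4 (it satisfies condition V): it carries flag A.
By R6 (it has moved this turn, it has attribute U1): it has attribute H.
By R12 (it has attribute H): it is defended.
By R18 (it is blocked, it has attribute U1): it can castle.
By R19 (it meets criterion K, it is promoted): it meets criterion B.
By R23 (it has attribute L): it is classified as P.
By R25 (it is classified as P, it is promoted): it is in category L1.
By R32 (it carries flag P1, it has attribute L): it has attribute Y.
By R33 (it carries flag A): it has marker D1.
By R34 (it is defended, it can castle): it is in check.
By R2 (it meets criterion B): it is shielded.
By R5 (it is shielded, it satisfies condition Z1): it scores a point.
By R10 (it is in check, it satisfies condition Z1): it has marker W.
By R11 (it has attribute Y): it has marker Z.
By R16 (it has marker Z, it has marker D1): it satisfies condition J.
By R27 (it scores a point, it satisfies condition J, it has attribute L): it is immobilized.
By R31 (it has marker W): it is en prise.
By R15 (it is en prise, it is immobilized, it is in category L1): it is adjacent to an enemy.

Yes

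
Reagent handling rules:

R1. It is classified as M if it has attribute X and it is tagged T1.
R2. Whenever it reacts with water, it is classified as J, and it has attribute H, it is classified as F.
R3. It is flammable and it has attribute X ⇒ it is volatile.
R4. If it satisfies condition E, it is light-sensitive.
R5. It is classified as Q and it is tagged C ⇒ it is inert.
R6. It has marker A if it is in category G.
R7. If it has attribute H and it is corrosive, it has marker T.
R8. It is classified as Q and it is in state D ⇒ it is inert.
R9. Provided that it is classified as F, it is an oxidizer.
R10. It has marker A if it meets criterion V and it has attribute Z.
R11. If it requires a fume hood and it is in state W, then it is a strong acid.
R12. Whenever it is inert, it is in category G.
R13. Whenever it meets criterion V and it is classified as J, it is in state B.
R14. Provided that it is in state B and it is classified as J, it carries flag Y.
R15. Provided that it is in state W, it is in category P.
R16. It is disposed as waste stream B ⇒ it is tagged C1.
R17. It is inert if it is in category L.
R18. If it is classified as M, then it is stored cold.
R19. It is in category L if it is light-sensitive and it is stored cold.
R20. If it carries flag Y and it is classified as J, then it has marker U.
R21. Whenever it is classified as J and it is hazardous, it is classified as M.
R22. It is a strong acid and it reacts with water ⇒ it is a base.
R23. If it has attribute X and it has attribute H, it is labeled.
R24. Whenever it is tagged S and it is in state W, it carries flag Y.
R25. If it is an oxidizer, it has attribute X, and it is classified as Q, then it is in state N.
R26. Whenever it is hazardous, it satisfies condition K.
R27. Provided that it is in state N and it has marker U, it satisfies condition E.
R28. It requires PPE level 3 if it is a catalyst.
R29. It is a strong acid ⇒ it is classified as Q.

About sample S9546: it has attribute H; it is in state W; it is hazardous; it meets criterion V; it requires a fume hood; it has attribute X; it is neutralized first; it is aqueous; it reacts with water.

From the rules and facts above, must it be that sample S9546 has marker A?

No

Forward chaining from the given facts derives: is a strong acid, is in category P, is a base, is labeled, satisfies condition K, is classified as Q.
Rules concluding "it has marker A": R6 needs "it is in category G"; R10 needs "it has attribute Z" — none of these are established.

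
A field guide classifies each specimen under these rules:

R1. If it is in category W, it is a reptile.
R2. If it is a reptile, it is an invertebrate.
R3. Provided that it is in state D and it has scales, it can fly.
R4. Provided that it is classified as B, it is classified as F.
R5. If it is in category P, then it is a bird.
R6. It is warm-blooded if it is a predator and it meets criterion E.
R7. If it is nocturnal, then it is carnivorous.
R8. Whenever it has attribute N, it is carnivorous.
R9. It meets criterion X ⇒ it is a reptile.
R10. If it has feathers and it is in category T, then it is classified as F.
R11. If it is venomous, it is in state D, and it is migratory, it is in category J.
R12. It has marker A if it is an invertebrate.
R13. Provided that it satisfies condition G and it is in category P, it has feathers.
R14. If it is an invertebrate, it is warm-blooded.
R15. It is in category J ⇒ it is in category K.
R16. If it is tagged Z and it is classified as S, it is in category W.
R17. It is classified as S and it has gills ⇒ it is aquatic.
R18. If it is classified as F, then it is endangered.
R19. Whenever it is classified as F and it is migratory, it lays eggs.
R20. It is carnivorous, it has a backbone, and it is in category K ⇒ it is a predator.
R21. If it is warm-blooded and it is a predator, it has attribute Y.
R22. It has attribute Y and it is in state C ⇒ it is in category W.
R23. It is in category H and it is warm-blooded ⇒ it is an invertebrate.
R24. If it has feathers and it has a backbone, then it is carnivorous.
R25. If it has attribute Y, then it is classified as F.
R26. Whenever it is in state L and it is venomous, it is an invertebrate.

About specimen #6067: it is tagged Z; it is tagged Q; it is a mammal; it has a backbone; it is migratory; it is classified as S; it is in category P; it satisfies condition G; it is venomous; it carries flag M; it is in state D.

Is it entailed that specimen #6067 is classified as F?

Yes

By R11 (it is venomous, it is in state D, it is migratory): it is in category J.
By R13 (it satisfies condition G, it is in category P): it has feathers.
By R15 (it is in category J): it is in category K.
By R16 (it is tagged Z, it is classified as S): it is in category W.
By R24 (it has feathers, it has a backbone): it is carnivorous.
By R1 (it is in category W): it is a reptile.
By R2 (it is a reptile): it is an invertebrate.
By R14 (it is an invertebrate): it is warm-blooded.
By R20 (it is carnivorous, it has a backbone, it is in category K): it is a predator.
By R21 (it is warm-blooded, it is a predator): it has attribute Y.
By R25 (it has attribute Y): it is classified as F.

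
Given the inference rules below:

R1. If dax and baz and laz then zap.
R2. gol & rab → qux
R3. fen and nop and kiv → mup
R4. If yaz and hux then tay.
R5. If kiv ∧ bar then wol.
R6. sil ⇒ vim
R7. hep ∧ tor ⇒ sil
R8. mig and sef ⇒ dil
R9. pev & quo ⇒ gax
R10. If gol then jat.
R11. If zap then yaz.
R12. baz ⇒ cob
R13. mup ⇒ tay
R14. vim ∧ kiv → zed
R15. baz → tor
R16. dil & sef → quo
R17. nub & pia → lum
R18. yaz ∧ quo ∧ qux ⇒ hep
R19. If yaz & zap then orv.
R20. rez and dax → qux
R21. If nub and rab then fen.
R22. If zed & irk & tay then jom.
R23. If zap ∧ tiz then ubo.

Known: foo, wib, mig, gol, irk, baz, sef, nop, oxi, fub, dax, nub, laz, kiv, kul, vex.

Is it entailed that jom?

No

Forward chaining from the given facts derives: zap, dil, jat, yaz, cob, tor, quo, orv.
The only rule concluding jom is R22, which needs zed; that is never established.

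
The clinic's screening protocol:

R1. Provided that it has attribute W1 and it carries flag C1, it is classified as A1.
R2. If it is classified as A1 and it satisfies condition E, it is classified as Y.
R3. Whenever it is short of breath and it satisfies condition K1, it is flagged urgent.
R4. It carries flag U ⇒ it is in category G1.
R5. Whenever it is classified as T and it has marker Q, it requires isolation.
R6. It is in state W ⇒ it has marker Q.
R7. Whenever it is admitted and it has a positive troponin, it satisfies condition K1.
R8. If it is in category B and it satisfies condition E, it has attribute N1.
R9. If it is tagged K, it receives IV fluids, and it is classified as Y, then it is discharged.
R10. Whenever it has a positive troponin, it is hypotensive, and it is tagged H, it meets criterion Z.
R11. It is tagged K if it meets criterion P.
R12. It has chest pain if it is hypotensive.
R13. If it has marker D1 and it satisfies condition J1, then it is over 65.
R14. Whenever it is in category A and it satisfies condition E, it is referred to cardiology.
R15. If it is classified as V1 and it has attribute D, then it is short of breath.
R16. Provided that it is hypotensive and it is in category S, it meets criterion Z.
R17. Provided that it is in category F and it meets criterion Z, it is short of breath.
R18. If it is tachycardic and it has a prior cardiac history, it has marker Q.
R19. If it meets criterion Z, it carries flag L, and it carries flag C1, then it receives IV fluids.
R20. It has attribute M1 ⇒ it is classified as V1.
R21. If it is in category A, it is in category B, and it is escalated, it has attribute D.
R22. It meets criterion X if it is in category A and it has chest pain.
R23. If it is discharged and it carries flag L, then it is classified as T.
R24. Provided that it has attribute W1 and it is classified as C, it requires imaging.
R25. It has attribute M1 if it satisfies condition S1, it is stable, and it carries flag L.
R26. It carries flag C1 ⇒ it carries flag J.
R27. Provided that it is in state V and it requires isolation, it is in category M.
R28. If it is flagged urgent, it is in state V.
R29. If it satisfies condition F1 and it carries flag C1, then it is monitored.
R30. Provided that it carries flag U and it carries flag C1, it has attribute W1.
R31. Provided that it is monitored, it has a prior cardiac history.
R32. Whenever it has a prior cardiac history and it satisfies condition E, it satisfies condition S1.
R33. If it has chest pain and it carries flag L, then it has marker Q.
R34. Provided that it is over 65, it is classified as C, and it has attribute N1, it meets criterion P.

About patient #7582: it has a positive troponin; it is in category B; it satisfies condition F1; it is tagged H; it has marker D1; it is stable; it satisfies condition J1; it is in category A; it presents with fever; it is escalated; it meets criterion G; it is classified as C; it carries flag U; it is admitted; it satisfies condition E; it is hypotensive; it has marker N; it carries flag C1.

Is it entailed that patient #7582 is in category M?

No

Forward chaining from the given facts derives: is in category G1, satisfies condition K1, has attribute N1, meets criterion Z, has chest pain, is over 65, is referred to cardiology, has attribute D, meets criterion X, carries flag J, is monitored, has attribute W1, has a prior cardiac history, satisfies condition S1, meets criterion P, is classified as A1, is classified as Y, is tagged K, requires imaging.
The only rule concluding "it is in category M" is R27, which needs "it is in state V"; that is never established.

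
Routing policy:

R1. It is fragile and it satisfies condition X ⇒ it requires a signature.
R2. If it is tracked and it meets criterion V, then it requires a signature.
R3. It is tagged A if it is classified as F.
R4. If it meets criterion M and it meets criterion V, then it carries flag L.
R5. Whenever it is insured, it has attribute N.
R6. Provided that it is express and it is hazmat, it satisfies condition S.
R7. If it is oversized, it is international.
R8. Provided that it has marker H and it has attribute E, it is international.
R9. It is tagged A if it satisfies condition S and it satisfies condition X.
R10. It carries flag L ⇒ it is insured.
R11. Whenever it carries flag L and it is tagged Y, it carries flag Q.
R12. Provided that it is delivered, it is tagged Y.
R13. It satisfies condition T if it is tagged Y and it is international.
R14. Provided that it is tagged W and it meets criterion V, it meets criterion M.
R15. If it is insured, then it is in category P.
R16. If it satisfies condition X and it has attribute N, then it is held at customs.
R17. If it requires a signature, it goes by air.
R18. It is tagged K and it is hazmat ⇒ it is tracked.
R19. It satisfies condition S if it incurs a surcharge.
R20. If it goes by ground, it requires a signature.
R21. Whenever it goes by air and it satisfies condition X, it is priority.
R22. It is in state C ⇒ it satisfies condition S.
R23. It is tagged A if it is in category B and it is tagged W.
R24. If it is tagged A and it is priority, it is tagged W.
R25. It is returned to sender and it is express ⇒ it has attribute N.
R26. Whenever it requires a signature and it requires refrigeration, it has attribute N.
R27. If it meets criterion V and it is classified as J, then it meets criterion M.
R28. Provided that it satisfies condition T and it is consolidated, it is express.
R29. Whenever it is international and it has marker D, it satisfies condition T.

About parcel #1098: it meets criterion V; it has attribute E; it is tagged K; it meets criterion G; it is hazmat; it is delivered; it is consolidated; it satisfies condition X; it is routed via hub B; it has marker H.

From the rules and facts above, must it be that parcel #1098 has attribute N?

By R8 (it has marker H, it has attribute E): it is international.
By R12 (it is delivered): it is tagged Y.
By R13 (it is tagged Y, it is international): it satisfies condition T.
By R18 (it is tagged K, it is hazmat): it is tracked.
By R28 (it satisfies condition T, it is consolidated): it is express.
By R2 (it is tracked, it meets criterion V): it requires a signature.
By R6 (it is express, it is hazmat): it satisfies condition S.
By R9 (it satisfies condition S, it satisfies condition X): it is tagged A.
By R17 (it requires a signature): it goes by air.
By R21 (it goes by air, it satisfies condition X): it is priority.
By R24 (it is tagged A, it is priority): it is tagged W.
By R14 (it is tagged W, it meets criterion V): it meets criterion M.
By R4 (it meets criterion M, it meets criterion V): it carries flag L.
By R10 (it carries flag L): it is insured.
By R5 (it is insured): it has attribute N.

Yes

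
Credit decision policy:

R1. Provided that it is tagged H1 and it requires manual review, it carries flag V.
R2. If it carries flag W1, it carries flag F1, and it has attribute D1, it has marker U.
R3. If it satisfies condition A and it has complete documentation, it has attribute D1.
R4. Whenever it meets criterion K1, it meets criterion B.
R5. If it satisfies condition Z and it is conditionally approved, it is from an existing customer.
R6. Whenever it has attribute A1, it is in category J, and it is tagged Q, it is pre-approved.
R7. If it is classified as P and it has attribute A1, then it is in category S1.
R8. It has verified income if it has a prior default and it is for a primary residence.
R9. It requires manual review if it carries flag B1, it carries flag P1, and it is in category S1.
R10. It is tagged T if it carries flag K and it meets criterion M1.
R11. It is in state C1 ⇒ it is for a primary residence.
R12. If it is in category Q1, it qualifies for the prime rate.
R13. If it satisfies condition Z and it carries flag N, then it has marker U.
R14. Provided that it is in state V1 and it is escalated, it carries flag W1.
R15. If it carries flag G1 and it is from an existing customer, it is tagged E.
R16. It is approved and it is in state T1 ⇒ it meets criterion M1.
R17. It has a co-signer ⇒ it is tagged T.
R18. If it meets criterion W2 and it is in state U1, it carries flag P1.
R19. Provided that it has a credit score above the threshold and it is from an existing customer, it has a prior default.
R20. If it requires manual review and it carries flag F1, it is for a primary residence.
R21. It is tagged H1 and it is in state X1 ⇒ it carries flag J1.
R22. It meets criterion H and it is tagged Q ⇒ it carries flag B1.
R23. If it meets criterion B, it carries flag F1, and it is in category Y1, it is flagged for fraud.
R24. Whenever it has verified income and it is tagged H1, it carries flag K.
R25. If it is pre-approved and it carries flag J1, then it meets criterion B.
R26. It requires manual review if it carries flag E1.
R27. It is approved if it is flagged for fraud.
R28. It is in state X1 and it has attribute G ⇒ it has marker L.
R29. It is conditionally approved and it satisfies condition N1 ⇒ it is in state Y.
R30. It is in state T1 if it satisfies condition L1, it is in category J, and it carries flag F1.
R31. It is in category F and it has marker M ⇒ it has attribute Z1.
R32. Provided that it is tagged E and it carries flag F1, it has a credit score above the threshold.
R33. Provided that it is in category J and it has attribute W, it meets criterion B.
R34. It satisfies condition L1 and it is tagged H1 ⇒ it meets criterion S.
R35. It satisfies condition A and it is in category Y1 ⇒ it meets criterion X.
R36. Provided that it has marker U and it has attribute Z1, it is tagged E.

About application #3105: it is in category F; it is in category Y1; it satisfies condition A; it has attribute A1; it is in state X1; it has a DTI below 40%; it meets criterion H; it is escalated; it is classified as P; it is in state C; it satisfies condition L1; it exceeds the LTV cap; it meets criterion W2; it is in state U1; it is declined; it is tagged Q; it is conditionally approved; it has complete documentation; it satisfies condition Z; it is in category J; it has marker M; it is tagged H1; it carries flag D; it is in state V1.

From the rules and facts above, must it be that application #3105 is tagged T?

No

Forward chaining from the given facts derives: has attribute D1, is from an existing customer, is pre-approved, is in category S1, carries flag W1, carries flag P1, carries flag J1, carries flag B1, meets criterion B, has attribute Z1, meets criterion S, meets criterion X, requires manual review, carries flag V.
Rules concluding "it is tagged T": R10 needs "it carries flag K"; R17 needs "it has a co-signer" — none of these are established.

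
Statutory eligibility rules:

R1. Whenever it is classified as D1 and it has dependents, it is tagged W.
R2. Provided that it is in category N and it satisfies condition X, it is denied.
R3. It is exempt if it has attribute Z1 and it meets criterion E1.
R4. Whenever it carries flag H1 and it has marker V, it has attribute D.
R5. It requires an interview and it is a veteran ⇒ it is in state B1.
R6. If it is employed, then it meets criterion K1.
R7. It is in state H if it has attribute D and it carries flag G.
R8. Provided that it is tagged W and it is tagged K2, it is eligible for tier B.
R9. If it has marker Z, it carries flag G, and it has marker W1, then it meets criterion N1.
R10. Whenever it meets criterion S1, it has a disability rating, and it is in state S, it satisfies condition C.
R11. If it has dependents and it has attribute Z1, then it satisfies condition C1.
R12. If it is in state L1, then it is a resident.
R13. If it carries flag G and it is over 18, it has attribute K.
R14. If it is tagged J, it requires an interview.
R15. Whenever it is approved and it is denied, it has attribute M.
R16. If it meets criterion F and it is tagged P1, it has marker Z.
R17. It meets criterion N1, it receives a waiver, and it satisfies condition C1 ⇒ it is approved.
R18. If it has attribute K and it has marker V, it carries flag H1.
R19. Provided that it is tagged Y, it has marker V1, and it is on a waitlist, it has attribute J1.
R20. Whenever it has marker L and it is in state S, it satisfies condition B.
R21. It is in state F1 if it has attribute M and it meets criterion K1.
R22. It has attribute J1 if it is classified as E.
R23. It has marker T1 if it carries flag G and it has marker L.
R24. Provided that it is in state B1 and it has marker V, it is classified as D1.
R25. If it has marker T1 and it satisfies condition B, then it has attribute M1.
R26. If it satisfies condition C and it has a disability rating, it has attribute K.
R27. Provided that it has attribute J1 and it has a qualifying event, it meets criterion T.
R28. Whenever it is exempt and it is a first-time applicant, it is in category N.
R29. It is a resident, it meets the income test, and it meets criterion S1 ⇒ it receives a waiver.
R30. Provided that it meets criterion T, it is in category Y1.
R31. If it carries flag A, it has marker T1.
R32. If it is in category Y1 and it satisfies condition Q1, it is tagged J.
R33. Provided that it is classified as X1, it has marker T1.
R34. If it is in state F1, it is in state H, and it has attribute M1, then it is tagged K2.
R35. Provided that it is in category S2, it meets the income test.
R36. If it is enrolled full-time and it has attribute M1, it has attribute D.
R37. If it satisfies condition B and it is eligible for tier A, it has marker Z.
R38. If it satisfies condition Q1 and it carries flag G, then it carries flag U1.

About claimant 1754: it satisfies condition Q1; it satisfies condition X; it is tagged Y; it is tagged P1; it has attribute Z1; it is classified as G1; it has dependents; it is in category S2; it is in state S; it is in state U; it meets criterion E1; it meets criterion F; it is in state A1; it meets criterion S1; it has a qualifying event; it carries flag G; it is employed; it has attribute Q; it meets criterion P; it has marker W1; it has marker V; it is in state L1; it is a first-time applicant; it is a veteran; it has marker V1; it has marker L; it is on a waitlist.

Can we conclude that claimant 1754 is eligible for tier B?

Forward chaining from the given facts derives: is exempt, meets criterion K1, satisfies condition C1, is a resident, has marker Z, has attribute J1, satisfies condition B, has marker T1, has attribute M1, meets criterion T, is in category N, is in category Y1, is tagged J, meets the income test, carries flag U1, is denied, meets criterion N1, requires an interview, receives a waiver, is in state B1, is approved, is classified as D1, is tagged W, has attribute M, is in state F1.
The only rule concluding "it is eligible for tier B" is R8, which needs "it is tagged K2"; that is never established.

No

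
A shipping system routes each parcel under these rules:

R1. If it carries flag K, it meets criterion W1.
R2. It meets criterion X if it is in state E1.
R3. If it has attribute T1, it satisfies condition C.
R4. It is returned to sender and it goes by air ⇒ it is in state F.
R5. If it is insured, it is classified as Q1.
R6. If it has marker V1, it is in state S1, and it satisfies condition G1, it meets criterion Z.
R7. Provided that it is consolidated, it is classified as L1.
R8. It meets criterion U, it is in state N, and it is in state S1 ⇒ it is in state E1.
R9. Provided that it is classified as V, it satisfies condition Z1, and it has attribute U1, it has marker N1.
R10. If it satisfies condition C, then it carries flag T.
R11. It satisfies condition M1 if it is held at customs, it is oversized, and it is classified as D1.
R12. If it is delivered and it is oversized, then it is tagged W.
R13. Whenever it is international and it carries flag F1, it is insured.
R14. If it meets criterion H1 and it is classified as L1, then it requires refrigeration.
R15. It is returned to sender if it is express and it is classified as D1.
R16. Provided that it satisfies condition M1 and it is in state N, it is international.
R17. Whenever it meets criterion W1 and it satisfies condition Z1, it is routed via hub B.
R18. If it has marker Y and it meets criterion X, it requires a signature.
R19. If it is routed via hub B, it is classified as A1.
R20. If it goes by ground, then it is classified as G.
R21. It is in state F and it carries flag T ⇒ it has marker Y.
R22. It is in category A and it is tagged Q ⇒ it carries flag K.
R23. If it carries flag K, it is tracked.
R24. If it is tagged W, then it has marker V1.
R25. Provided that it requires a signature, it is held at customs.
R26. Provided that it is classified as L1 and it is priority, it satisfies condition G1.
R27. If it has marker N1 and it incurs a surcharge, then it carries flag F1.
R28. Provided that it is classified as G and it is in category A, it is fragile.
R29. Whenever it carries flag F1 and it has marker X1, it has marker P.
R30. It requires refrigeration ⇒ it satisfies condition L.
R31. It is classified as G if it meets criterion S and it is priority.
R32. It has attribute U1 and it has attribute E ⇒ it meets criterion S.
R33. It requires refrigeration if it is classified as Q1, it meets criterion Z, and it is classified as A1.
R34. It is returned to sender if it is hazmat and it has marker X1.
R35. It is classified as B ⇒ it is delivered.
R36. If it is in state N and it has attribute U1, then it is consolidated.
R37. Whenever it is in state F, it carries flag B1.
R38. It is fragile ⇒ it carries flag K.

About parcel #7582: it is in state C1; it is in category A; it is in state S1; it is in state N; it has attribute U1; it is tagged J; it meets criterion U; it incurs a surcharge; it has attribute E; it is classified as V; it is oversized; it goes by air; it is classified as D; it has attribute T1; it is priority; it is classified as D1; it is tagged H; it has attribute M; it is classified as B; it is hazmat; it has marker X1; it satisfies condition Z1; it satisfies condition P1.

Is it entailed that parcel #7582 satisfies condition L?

Yes

By R3 (it has attribute T1): it satisfies condition C.
By R8 (it meets criterion U, it is in state N, it is in state S1): it is in state E1.
By R9 (it is classified as V, it satisfies condition Z1, it has attribute U1): it has marker N1.
By R10 (it satisfies condition C): it carries flag T.
By R27 (it has marker N1, it incurs a surcharge): it carries flag F1.
By R32 (it has attribute U1, it has attribute E): it meets criterion S.
By R34 (it is hazmat, it has marker X1): it is returned to sender.
By R35 (it is classified as B): it is delivered.
By R36 (it is in state N, it has attribute U1): it is consolidated.
By R2 (it is in state E1): it meets criterion X.
By R4 (it is returned to sender, it goes by air): it is in state F.
By R7 (it is consolidated): it is classified as L1.
By R12 (it is delivered, it is oversized): it is tagged W.
By R21 (it is in state F, it carries flag T): it has marker Y.
By R24 (it is tagged W): it has marker V1.
By R26 (it is classified as L1, it is priority): it satisfies condition G1.
By R31 (it meets criterion S, it is priority): it is classified as G.
By R6 (it has marker V1, it is in state S1, it satisfies condition G1): it meets criterion Z.
By R18 (it has marker Y, it meets criterion X): it requires a signature.
By R25 (it requires a signature): it is held at customs.
By R28 (it is classified as G, it is in category A): it is fragile.
By R38 (it is fragile): it carries flag K.
By R1 (it carries flag K): it meets criterion W1.
By R11 (it is held at customs, it is oversized, it is classified as D1): it satisfies condition M1.
By R16 (it satisfies condition M1, it is in state N): it is international.
By R17 (it meets criterion W1, it satisfies condition Z1): it is routed via hub B.
By R19 (it is routed via hub B): it is classified as A1.
By R13 (it is international, it carries flag F1): it is insured.
By R5 (it is insured): it is classified as Q1.
By R33 (it is classified as Q1, it meets criterion Z, it is classified as A1): it requires refrigeration.
By R30 (it requires refrigeration): it satisfies condition L.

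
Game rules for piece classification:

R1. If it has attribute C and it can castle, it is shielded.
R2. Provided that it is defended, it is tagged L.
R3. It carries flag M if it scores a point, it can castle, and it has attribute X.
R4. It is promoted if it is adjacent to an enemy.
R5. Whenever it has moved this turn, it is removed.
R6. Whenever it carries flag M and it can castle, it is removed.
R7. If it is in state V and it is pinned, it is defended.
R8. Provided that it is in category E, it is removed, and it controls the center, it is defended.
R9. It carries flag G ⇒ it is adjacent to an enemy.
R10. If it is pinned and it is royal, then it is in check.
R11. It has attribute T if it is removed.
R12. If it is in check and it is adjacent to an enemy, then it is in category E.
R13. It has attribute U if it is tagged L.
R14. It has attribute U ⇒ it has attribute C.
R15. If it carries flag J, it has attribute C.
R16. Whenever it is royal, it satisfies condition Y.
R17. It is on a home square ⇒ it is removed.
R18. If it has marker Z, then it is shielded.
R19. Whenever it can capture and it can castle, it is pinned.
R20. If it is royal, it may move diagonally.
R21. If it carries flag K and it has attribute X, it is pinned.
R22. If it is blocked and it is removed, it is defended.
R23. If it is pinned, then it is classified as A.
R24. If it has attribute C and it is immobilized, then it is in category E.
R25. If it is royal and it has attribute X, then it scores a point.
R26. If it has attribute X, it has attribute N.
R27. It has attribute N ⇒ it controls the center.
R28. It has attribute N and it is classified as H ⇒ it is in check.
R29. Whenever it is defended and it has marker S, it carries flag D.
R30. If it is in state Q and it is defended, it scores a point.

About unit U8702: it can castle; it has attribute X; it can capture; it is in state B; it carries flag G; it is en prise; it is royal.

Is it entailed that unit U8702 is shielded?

By R9 (it carries flag G): it is adjacent to an enemy.
By R19 (it can capture, it can castle): it is pinned.
By R25 (it is royal, it has attribute X): it scores a point.
By R26 (it has attribute X): it has attribute N.
By R27 (it has attribute N): it controls the center.
By R3 (it scores a point, it can castle, it has attribute X): it carries flag M.
By R6 (it carries flag M, it can castle): it is removed.
By R10 (it is pinned, it is royal): it is in check.
By R12 (it is in check, it is adjacent to an enemy): it is in category E.
By R8 (it is in category E, it is removed, it controls the center): it is defended.
By R2 (it is defended): it is tagged L.
By R13 (it is tagged L): it has attribute U.
By R14 (it has attribute U): it has attribute C.
By R1 (it has attribute C, it can castle): it is shielded.

Yes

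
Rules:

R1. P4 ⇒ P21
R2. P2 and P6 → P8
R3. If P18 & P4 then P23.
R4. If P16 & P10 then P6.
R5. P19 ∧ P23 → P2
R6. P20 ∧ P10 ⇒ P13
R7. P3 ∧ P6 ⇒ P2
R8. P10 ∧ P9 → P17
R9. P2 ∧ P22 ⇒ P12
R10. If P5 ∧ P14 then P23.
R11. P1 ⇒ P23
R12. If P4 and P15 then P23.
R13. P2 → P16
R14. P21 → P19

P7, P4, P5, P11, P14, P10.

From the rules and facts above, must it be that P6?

P21  (by R1: P4)
P23  (by R10: P5, P14)
P19  (by R14: P21)
P2  (by R5: P19, P23)
P16  (by R13: P2)
P6  (by R4: P16, P10)

Yes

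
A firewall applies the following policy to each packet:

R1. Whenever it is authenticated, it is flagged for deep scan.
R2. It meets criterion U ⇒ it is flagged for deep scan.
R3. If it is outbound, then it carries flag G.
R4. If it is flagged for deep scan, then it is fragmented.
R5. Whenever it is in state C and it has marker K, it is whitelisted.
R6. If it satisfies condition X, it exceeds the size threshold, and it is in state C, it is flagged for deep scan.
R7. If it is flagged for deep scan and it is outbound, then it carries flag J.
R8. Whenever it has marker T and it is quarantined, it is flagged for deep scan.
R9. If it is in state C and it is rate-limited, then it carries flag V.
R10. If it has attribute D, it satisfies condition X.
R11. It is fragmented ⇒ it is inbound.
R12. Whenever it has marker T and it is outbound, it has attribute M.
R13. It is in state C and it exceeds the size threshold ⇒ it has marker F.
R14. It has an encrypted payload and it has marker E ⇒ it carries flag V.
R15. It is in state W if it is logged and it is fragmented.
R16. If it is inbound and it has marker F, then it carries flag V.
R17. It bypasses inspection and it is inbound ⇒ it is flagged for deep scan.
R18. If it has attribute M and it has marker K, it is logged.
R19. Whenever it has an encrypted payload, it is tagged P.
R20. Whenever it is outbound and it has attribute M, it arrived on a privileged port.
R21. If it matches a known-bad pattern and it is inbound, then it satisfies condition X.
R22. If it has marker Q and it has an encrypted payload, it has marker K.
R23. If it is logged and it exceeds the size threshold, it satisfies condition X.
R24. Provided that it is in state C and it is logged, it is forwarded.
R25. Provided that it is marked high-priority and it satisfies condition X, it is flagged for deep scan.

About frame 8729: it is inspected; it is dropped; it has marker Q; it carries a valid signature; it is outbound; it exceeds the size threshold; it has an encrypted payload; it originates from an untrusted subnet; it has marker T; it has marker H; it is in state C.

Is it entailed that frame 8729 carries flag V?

Yes

By R12 (it has marker T, it is outbound): it has attribute M.
By R13 (it is in state C, it exceeds the size threshold): it has marker F.
By R22 (it has marker Q, it has an encrypted payload): it has marker K.
By R18 (it has attribute M, it has marker K): it is logged.
By R23 (it is logged, it exceeds the size threshold): it satisfies condition X.
By R6 (it satisfies condition X, it exceeds the size threshold, it is in state C): it is flagged for deep scan.
By R4 (it is flagged for deep scan): it is fragmented.
By R11 (it is fragmented): it is inbound.
By R16 (it is inbound, it has marker F): it carries flag V.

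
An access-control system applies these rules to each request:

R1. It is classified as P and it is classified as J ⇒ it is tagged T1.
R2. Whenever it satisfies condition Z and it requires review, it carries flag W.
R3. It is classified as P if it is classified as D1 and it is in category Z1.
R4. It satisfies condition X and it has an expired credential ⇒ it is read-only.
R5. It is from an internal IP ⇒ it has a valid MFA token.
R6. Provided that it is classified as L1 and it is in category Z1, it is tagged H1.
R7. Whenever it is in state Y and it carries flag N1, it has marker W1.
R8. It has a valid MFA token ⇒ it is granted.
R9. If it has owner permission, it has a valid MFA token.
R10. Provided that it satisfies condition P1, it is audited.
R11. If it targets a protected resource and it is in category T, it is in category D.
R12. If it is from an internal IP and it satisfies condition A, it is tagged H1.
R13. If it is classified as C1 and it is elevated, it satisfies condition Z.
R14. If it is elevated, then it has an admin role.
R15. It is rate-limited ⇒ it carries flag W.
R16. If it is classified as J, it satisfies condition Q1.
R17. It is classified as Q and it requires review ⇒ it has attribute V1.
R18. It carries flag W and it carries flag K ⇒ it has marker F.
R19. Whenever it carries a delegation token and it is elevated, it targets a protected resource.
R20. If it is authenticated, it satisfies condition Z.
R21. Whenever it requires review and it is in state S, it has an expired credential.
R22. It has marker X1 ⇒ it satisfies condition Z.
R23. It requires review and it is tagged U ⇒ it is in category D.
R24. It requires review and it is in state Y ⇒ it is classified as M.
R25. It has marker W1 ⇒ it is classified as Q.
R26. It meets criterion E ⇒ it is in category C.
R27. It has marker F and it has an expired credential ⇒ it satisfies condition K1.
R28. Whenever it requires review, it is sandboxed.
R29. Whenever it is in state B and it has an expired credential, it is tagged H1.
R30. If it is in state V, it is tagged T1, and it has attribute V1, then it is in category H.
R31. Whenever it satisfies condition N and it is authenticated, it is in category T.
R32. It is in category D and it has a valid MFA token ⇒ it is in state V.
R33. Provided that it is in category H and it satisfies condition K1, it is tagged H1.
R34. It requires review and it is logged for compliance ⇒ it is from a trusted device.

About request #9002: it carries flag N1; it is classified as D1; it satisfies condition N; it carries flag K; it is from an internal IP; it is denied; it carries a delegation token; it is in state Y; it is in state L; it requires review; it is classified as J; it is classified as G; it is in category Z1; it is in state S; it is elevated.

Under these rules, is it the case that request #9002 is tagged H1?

No

Forward chaining from the given facts derives: is classified as P, has a valid MFA token, has marker W1, is granted, has an admin role, satisfies condition Q1, targets a protected resource, has an expired credential, is classified as M, is classified as Q, is sandboxed, is tagged T1, has attribute V1.
Rules concluding "it is tagged H1": R6 needs "it is classified as L1"; R12 needs "it satisfies condition A"; R29 needs "it is in state B"; R33 needs "it is in category H" — none of these are established.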